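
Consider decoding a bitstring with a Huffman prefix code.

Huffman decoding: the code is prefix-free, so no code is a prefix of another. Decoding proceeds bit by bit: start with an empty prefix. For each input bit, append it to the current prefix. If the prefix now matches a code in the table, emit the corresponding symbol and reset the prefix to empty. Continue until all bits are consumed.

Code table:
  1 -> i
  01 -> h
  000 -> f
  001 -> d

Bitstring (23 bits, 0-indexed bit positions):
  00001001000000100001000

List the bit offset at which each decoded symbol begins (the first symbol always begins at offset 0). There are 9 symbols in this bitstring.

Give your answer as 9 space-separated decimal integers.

Answer: 0 3 5 8 11 14 15 18 20

Derivation:
Bit 0: prefix='0' (no match yet)
Bit 1: prefix='00' (no match yet)
Bit 2: prefix='000' -> emit 'f', reset
Bit 3: prefix='0' (no match yet)
Bit 4: prefix='01' -> emit 'h', reset
Bit 5: prefix='0' (no match yet)
Bit 6: prefix='00' (no match yet)
Bit 7: prefix='001' -> emit 'd', reset
Bit 8: prefix='0' (no match yet)
Bit 9: prefix='00' (no match yet)
Bit 10: prefix='000' -> emit 'f', reset
Bit 11: prefix='0' (no match yet)
Bit 12: prefix='00' (no match yet)
Bit 13: prefix='000' -> emit 'f', reset
Bit 14: prefix='1' -> emit 'i', reset
Bit 15: prefix='0' (no match yet)
Bit 16: prefix='00' (no match yet)
Bit 17: prefix='000' -> emit 'f', reset
Bit 18: prefix='0' (no match yet)
Bit 19: prefix='01' -> emit 'h', reset
Bit 20: prefix='0' (no match yet)
Bit 21: prefix='00' (no match yet)
Bit 22: prefix='000' -> emit 'f', reset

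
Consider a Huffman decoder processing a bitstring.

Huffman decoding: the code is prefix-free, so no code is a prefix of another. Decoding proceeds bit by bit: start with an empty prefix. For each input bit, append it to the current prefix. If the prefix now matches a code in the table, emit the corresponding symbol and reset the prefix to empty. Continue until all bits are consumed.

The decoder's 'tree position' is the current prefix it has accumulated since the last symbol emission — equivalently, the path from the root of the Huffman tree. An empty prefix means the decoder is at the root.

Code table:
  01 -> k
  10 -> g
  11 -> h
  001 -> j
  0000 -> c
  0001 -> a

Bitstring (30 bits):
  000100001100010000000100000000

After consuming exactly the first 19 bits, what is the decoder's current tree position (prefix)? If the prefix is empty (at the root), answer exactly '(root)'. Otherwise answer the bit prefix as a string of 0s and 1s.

Answer: 0

Derivation:
Bit 0: prefix='0' (no match yet)
Bit 1: prefix='00' (no match yet)
Bit 2: prefix='000' (no match yet)
Bit 3: prefix='0001' -> emit 'a', reset
Bit 4: prefix='0' (no match yet)
Bit 5: prefix='00' (no match yet)
Bit 6: prefix='000' (no match yet)
Bit 7: prefix='0000' -> emit 'c', reset
Bit 8: prefix='1' (no match yet)
Bit 9: prefix='11' -> emit 'h', reset
Bit 10: prefix='0' (no match yet)
Bit 11: prefix='00' (no match yet)
Bit 12: prefix='000' (no match yet)
Bit 13: prefix='0001' -> emit 'a', reset
Bit 14: prefix='0' (no match yet)
Bit 15: prefix='00' (no match yet)
Bit 16: prefix='000' (no match yet)
Bit 17: prefix='0000' -> emit 'c', reset
Bit 18: prefix='0' (no match yet)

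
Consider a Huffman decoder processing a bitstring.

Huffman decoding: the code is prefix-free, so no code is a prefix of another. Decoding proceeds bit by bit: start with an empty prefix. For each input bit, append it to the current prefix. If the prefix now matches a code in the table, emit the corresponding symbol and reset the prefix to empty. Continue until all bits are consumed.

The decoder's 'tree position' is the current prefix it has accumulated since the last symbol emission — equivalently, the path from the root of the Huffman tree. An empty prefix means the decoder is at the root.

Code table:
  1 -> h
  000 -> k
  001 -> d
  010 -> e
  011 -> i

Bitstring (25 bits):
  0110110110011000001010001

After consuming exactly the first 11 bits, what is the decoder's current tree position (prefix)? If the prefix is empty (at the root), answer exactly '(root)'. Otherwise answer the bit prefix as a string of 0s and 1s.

Answer: 00

Derivation:
Bit 0: prefix='0' (no match yet)
Bit 1: prefix='01' (no match yet)
Bit 2: prefix='011' -> emit 'i', reset
Bit 3: prefix='0' (no match yet)
Bit 4: prefix='01' (no match yet)
Bit 5: prefix='011' -> emit 'i', reset
Bit 6: prefix='0' (no match yet)
Bit 7: prefix='01' (no match yet)
Bit 8: prefix='011' -> emit 'i', reset
Bit 9: prefix='0' (no match yet)
Bit 10: prefix='00' (no match yet)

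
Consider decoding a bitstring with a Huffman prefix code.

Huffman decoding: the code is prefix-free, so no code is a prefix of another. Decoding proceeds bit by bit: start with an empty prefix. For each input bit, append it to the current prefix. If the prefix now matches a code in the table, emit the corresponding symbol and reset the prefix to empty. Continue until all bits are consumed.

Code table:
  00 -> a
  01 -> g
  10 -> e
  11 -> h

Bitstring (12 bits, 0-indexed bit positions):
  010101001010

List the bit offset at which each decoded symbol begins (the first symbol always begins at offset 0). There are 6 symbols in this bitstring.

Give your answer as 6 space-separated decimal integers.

Answer: 0 2 4 6 8 10

Derivation:
Bit 0: prefix='0' (no match yet)
Bit 1: prefix='01' -> emit 'g', reset
Bit 2: prefix='0' (no match yet)
Bit 3: prefix='01' -> emit 'g', reset
Bit 4: prefix='0' (no match yet)
Bit 5: prefix='01' -> emit 'g', reset
Bit 6: prefix='0' (no match yet)
Bit 7: prefix='00' -> emit 'a', reset
Bit 8: prefix='1' (no match yet)
Bit 9: prefix='10' -> emit 'e', reset
Bit 10: prefix='1' (no match yet)
Bit 11: prefix='10' -> emit 'e', reset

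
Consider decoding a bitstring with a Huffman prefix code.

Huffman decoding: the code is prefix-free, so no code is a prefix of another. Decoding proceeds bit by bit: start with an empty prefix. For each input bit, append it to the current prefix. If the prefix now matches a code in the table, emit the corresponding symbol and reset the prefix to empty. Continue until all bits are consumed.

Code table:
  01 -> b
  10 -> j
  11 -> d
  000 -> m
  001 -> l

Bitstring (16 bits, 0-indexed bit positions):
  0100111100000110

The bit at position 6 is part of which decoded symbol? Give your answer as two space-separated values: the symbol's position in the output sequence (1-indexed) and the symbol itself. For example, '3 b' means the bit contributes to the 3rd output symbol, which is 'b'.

Bit 0: prefix='0' (no match yet)
Bit 1: prefix='01' -> emit 'b', reset
Bit 2: prefix='0' (no match yet)
Bit 3: prefix='00' (no match yet)
Bit 4: prefix='001' -> emit 'l', reset
Bit 5: prefix='1' (no match yet)
Bit 6: prefix='11' -> emit 'd', reset
Bit 7: prefix='1' (no match yet)
Bit 8: prefix='10' -> emit 'j', reset
Bit 9: prefix='0' (no match yet)
Bit 10: prefix='00' (no match yet)

Answer: 3 d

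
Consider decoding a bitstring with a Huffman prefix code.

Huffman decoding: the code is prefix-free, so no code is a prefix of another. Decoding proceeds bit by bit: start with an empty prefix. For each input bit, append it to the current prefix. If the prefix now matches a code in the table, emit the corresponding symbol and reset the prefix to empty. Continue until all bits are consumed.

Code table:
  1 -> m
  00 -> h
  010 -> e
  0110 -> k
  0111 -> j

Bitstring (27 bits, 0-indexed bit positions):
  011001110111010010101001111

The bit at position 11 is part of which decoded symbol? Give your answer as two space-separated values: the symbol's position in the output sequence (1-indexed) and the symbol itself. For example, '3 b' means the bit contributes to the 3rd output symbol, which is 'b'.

Bit 0: prefix='0' (no match yet)
Bit 1: prefix='01' (no match yet)
Bit 2: prefix='011' (no match yet)
Bit 3: prefix='0110' -> emit 'k', reset
Bit 4: prefix='0' (no match yet)
Bit 5: prefix='01' (no match yet)
Bit 6: prefix='011' (no match yet)
Bit 7: prefix='0111' -> emit 'j', reset
Bit 8: prefix='0' (no match yet)
Bit 9: prefix='01' (no match yet)
Bit 10: prefix='011' (no match yet)
Bit 11: prefix='0111' -> emit 'j', reset
Bit 12: prefix='0' (no match yet)
Bit 13: prefix='01' (no match yet)
Bit 14: prefix='010' -> emit 'e', reset
Bit 15: prefix='0' (no match yet)

Answer: 3 j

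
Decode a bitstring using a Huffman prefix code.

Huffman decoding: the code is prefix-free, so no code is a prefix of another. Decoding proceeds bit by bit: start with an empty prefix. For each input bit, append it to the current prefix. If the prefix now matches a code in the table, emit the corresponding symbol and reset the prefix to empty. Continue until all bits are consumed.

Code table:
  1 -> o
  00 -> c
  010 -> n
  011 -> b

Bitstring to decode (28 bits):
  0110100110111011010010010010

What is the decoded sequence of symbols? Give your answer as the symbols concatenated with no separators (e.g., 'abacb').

Answer: bnbbobnnnn

Derivation:
Bit 0: prefix='0' (no match yet)
Bit 1: prefix='01' (no match yet)
Bit 2: prefix='011' -> emit 'b', reset
Bit 3: prefix='0' (no match yet)
Bit 4: prefix='01' (no match yet)
Bit 5: prefix='010' -> emit 'n', reset
Bit 6: prefix='0' (no match yet)
Bit 7: prefix='01' (no match yet)
Bit 8: prefix='011' -> emit 'b', reset
Bit 9: prefix='0' (no match yet)
Bit 10: prefix='01' (no match yet)
Bit 11: prefix='011' -> emit 'b', reset
Bit 12: prefix='1' -> emit 'o', reset
Bit 13: prefix='0' (no match yet)
Bit 14: prefix='01' (no match yet)
Bit 15: prefix='011' -> emit 'b', reset
Bit 16: prefix='0' (no match yet)
Bit 17: prefix='01' (no match yet)
Bit 18: prefix='010' -> emit 'n', reset
Bit 19: prefix='0' (no match yet)
Bit 20: prefix='01' (no match yet)
Bit 21: prefix='010' -> emit 'n', reset
Bit 22: prefix='0' (no match yet)
Bit 23: prefix='01' (no match yet)
Bit 24: prefix='010' -> emit 'n', reset
Bit 25: prefix='0' (no match yet)
Bit 26: prefix='01' (no match yet)
Bit 27: prefix='010' -> emit 'n', reset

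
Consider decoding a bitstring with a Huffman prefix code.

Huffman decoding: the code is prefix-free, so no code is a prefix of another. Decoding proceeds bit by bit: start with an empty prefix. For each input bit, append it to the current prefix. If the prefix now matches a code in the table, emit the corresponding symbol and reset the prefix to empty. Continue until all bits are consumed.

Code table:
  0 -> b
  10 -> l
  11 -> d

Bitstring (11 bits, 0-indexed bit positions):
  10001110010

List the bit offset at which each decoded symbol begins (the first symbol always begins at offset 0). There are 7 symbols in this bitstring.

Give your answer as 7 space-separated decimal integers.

Answer: 0 2 3 4 6 8 9

Derivation:
Bit 0: prefix='1' (no match yet)
Bit 1: prefix='10' -> emit 'l', reset
Bit 2: prefix='0' -> emit 'b', reset
Bit 3: prefix='0' -> emit 'b', reset
Bit 4: prefix='1' (no match yet)
Bit 5: prefix='11' -> emit 'd', reset
Bit 6: prefix='1' (no match yet)
Bit 7: prefix='10' -> emit 'l', reset
Bit 8: prefix='0' -> emit 'b', reset
Bit 9: prefix='1' (no match yet)
Bit 10: prefix='10' -> emit 'l', reset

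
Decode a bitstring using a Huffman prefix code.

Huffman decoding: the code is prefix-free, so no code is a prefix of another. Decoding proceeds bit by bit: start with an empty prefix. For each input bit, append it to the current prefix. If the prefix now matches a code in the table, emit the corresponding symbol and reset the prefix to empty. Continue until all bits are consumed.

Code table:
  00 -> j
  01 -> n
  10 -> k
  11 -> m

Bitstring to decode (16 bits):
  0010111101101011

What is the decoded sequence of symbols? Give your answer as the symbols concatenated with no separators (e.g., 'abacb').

Bit 0: prefix='0' (no match yet)
Bit 1: prefix='00' -> emit 'j', reset
Bit 2: prefix='1' (no match yet)
Bit 3: prefix='10' -> emit 'k', reset
Bit 4: prefix='1' (no match yet)
Bit 5: prefix='11' -> emit 'm', reset
Bit 6: prefix='1' (no match yet)
Bit 7: prefix='11' -> emit 'm', reset
Bit 8: prefix='0' (no match yet)
Bit 9: prefix='01' -> emit 'n', reset
Bit 10: prefix='1' (no match yet)
Bit 11: prefix='10' -> emit 'k', reset
Bit 12: prefix='1' (no match yet)
Bit 13: prefix='10' -> emit 'k', reset
Bit 14: prefix='1' (no match yet)
Bit 15: prefix='11' -> emit 'm', reset

Answer: jkmmnkkm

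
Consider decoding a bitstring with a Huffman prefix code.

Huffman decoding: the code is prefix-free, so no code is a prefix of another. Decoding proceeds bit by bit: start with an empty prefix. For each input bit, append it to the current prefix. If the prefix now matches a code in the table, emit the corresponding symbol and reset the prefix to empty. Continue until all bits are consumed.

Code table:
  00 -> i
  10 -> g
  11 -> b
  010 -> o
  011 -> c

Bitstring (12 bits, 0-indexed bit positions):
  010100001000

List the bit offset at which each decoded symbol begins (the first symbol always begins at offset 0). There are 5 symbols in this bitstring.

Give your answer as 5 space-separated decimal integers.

Answer: 0 3 5 7 10

Derivation:
Bit 0: prefix='0' (no match yet)
Bit 1: prefix='01' (no match yet)
Bit 2: prefix='010' -> emit 'o', reset
Bit 3: prefix='1' (no match yet)
Bit 4: prefix='10' -> emit 'g', reset
Bit 5: prefix='0' (no match yet)
Bit 6: prefix='00' -> emit 'i', reset
Bit 7: prefix='0' (no match yet)
Bit 8: prefix='01' (no match yet)
Bit 9: prefix='010' -> emit 'o', reset
Bit 10: prefix='0' (no match yet)
Bit 11: prefix='00' -> emit 'i', reset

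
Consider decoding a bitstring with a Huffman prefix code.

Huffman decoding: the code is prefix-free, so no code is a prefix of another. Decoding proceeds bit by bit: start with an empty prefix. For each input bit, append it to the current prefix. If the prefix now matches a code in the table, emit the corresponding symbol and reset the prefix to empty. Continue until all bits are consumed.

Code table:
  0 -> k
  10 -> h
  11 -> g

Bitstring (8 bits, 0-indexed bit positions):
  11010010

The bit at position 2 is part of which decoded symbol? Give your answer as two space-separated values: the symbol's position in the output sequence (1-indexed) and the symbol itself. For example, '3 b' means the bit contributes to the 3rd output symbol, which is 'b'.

Answer: 2 k

Derivation:
Bit 0: prefix='1' (no match yet)
Bit 1: prefix='11' -> emit 'g', reset
Bit 2: prefix='0' -> emit 'k', reset
Bit 3: prefix='1' (no match yet)
Bit 4: prefix='10' -> emit 'h', reset
Bit 5: prefix='0' -> emit 'k', reset
Bit 6: prefix='1' (no match yet)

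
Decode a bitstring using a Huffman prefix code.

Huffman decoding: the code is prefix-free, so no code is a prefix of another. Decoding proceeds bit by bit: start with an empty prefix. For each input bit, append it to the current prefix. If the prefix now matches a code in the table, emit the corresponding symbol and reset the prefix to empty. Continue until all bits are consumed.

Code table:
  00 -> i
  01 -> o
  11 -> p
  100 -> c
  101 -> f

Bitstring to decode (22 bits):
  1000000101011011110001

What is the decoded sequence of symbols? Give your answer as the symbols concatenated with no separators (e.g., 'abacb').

Answer: ciifofpco

Derivation:
Bit 0: prefix='1' (no match yet)
Bit 1: prefix='10' (no match yet)
Bit 2: prefix='100' -> emit 'c', reset
Bit 3: prefix='0' (no match yet)
Bit 4: prefix='00' -> emit 'i', reset
Bit 5: prefix='0' (no match yet)
Bit 6: prefix='00' -> emit 'i', reset
Bit 7: prefix='1' (no match yet)
Bit 8: prefix='10' (no match yet)
Bit 9: prefix='101' -> emit 'f', reset
Bit 10: prefix='0' (no match yet)
Bit 11: prefix='01' -> emit 'o', reset
Bit 12: prefix='1' (no match yet)
Bit 13: prefix='10' (no match yet)
Bit 14: prefix='101' -> emit 'f', reset
Bit 15: prefix='1' (no match yet)
Bit 16: prefix='11' -> emit 'p', reset
Bit 17: prefix='1' (no match yet)
Bit 18: prefix='10' (no match yet)
Bit 19: prefix='100' -> emit 'c', reset
Bit 20: prefix='0' (no match yet)
Bit 21: prefix='01' -> emit 'o', reset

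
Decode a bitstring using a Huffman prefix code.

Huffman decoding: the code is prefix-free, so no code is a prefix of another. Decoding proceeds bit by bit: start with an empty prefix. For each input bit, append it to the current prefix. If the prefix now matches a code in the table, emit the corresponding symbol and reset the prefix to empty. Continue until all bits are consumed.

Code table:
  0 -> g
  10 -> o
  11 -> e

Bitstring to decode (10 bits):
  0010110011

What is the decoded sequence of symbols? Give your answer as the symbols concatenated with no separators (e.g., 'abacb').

Answer: ggoegge

Derivation:
Bit 0: prefix='0' -> emit 'g', reset
Bit 1: prefix='0' -> emit 'g', reset
Bit 2: prefix='1' (no match yet)
Bit 3: prefix='10' -> emit 'o', reset
Bit 4: prefix='1' (no match yet)
Bit 5: prefix='11' -> emit 'e', reset
Bit 6: prefix='0' -> emit 'g', reset
Bit 7: prefix='0' -> emit 'g', reset
Bit 8: prefix='1' (no match yet)
Bit 9: prefix='11' -> emit 'e', reset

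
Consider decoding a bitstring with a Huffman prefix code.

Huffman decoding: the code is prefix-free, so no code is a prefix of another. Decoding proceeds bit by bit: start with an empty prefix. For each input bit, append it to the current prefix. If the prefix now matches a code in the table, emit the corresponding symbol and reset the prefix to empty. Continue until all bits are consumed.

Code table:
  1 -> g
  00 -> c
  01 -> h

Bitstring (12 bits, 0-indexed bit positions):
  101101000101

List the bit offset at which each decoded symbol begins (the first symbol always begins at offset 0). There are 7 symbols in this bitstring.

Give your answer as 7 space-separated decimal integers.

Answer: 0 1 3 4 6 8 10

Derivation:
Bit 0: prefix='1' -> emit 'g', reset
Bit 1: prefix='0' (no match yet)
Bit 2: prefix='01' -> emit 'h', reset
Bit 3: prefix='1' -> emit 'g', reset
Bit 4: prefix='0' (no match yet)
Bit 5: prefix='01' -> emit 'h', reset
Bit 6: prefix='0' (no match yet)
Bit 7: prefix='00' -> emit 'c', reset
Bit 8: prefix='0' (no match yet)
Bit 9: prefix='01' -> emit 'h', reset
Bit 10: prefix='0' (no match yet)
Bit 11: prefix='01' -> emit 'h', reset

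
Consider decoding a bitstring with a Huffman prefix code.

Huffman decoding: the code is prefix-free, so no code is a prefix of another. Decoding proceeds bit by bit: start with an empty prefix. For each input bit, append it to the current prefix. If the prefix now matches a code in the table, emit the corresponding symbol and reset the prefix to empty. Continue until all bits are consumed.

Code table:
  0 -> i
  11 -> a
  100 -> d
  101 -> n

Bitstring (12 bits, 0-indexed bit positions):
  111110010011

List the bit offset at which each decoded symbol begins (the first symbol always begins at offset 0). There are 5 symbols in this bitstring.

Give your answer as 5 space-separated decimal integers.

Answer: 0 2 4 7 10

Derivation:
Bit 0: prefix='1' (no match yet)
Bit 1: prefix='11' -> emit 'a', reset
Bit 2: prefix='1' (no match yet)
Bit 3: prefix='11' -> emit 'a', reset
Bit 4: prefix='1' (no match yet)
Bit 5: prefix='10' (no match yet)
Bit 6: prefix='100' -> emit 'd', reset
Bit 7: prefix='1' (no match yet)
Bit 8: prefix='10' (no match yet)
Bit 9: prefix='100' -> emit 'd', reset
Bit 10: prefix='1' (no match yet)
Bit 11: prefix='11' -> emit 'a', reset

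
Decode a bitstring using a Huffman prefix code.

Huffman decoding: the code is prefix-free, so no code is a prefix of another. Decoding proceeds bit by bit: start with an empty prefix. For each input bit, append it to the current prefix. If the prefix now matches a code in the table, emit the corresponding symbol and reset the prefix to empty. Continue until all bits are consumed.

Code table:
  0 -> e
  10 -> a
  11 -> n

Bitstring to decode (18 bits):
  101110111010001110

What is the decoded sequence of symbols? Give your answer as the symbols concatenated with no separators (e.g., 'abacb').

Answer: ananaaeena

Derivation:
Bit 0: prefix='1' (no match yet)
Bit 1: prefix='10' -> emit 'a', reset
Bit 2: prefix='1' (no match yet)
Bit 3: prefix='11' -> emit 'n', reset
Bit 4: prefix='1' (no match yet)
Bit 5: prefix='10' -> emit 'a', reset
Bit 6: prefix='1' (no match yet)
Bit 7: prefix='11' -> emit 'n', reset
Bit 8: prefix='1' (no match yet)
Bit 9: prefix='10' -> emit 'a', reset
Bit 10: prefix='1' (no match yet)
Bit 11: prefix='10' -> emit 'a', reset
Bit 12: prefix='0' -> emit 'e', reset
Bit 13: prefix='0' -> emit 'e', reset
Bit 14: prefix='1' (no match yet)
Bit 15: prefix='11' -> emit 'n', reset
Bit 16: prefix='1' (no match yet)
Bit 17: prefix='10' -> emit 'a', reset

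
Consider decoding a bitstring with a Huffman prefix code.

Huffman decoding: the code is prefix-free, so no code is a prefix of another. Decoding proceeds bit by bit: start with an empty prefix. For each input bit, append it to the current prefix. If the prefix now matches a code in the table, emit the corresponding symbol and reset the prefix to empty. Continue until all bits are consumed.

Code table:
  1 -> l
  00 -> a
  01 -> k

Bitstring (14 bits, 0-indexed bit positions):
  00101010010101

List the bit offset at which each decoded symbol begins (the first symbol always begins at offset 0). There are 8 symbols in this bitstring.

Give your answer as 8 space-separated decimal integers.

Answer: 0 2 3 5 7 9 10 12

Derivation:
Bit 0: prefix='0' (no match yet)
Bit 1: prefix='00' -> emit 'a', reset
Bit 2: prefix='1' -> emit 'l', reset
Bit 3: prefix='0' (no match yet)
Bit 4: prefix='01' -> emit 'k', reset
Bit 5: prefix='0' (no match yet)
Bit 6: prefix='01' -> emit 'k', reset
Bit 7: prefix='0' (no match yet)
Bit 8: prefix='00' -> emit 'a', reset
Bit 9: prefix='1' -> emit 'l', reset
Bit 10: prefix='0' (no match yet)
Bit 11: prefix='01' -> emit 'k', reset
Bit 12: prefix='0' (no match yet)
Bit 13: prefix='01' -> emit 'k', reset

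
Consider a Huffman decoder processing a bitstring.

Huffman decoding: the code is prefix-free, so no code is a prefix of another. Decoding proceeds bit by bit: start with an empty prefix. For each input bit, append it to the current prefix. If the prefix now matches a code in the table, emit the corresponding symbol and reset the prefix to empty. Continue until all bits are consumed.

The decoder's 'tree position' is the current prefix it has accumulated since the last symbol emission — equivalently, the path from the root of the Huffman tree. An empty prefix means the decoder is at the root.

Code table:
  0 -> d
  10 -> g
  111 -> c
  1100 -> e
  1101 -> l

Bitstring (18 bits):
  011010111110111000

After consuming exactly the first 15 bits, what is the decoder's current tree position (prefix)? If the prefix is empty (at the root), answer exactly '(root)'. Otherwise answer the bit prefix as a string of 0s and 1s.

Bit 0: prefix='0' -> emit 'd', reset
Bit 1: prefix='1' (no match yet)
Bit 2: prefix='11' (no match yet)
Bit 3: prefix='110' (no match yet)
Bit 4: prefix='1101' -> emit 'l', reset
Bit 5: prefix='0' -> emit 'd', reset
Bit 6: prefix='1' (no match yet)
Bit 7: prefix='11' (no match yet)
Bit 8: prefix='111' -> emit 'c', reset
Bit 9: prefix='1' (no match yet)
Bit 10: prefix='11' (no match yet)
Bit 11: prefix='110' (no match yet)
Bit 12: prefix='1101' -> emit 'l', reset
Bit 13: prefix='1' (no match yet)
Bit 14: prefix='11' (no match yet)

Answer: 11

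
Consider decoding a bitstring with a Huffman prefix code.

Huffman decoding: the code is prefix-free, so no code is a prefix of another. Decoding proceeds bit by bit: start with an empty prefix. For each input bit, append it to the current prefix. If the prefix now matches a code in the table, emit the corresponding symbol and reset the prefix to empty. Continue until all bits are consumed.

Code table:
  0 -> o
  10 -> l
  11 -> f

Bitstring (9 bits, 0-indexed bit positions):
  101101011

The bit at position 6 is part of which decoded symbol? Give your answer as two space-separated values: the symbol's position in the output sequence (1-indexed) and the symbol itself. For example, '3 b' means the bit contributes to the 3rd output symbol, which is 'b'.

Bit 0: prefix='1' (no match yet)
Bit 1: prefix='10' -> emit 'l', reset
Bit 2: prefix='1' (no match yet)
Bit 3: prefix='11' -> emit 'f', reset
Bit 4: prefix='0' -> emit 'o', reset
Bit 5: prefix='1' (no match yet)
Bit 6: prefix='10' -> emit 'l', reset
Bit 7: prefix='1' (no match yet)
Bit 8: prefix='11' -> emit 'f', reset

Answer: 4 l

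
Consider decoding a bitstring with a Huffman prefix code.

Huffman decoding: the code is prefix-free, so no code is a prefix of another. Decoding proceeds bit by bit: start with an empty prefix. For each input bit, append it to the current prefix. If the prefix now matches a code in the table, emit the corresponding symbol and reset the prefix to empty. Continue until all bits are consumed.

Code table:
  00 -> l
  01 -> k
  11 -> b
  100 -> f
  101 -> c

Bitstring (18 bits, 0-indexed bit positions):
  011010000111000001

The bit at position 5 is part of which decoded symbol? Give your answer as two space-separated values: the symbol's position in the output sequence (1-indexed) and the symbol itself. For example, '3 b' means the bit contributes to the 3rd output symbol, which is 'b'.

Bit 0: prefix='0' (no match yet)
Bit 1: prefix='01' -> emit 'k', reset
Bit 2: prefix='1' (no match yet)
Bit 3: prefix='10' (no match yet)
Bit 4: prefix='101' -> emit 'c', reset
Bit 5: prefix='0' (no match yet)
Bit 6: prefix='00' -> emit 'l', reset
Bit 7: prefix='0' (no match yet)
Bit 8: prefix='00' -> emit 'l', reset
Bit 9: prefix='1' (no match yet)

Answer: 3 l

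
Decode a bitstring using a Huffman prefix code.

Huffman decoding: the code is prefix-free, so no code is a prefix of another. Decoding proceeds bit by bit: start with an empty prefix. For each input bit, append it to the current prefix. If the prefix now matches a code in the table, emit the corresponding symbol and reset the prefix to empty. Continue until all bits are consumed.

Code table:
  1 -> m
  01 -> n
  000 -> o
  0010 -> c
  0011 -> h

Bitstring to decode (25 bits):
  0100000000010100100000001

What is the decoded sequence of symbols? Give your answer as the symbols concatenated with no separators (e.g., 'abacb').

Answer: nooomncoom

Derivation:
Bit 0: prefix='0' (no match yet)
Bit 1: prefix='01' -> emit 'n', reset
Bit 2: prefix='0' (no match yet)
Bit 3: prefix='00' (no match yet)
Bit 4: prefix='000' -> emit 'o', reset
Bit 5: prefix='0' (no match yet)
Bit 6: prefix='00' (no match yet)
Bit 7: prefix='000' -> emit 'o', reset
Bit 8: prefix='0' (no match yet)
Bit 9: prefix='00' (no match yet)
Bit 10: prefix='000' -> emit 'o', reset
Bit 11: prefix='1' -> emit 'm', reset
Bit 12: prefix='0' (no match yet)
Bit 13: prefix='01' -> emit 'n', reset
Bit 14: prefix='0' (no match yet)
Bit 15: prefix='00' (no match yet)
Bit 16: prefix='001' (no match yet)
Bit 17: prefix='0010' -> emit 'c', reset
Bit 18: prefix='0' (no match yet)
Bit 19: prefix='00' (no match yet)
Bit 20: prefix='000' -> emit 'o', reset
Bit 21: prefix='0' (no match yet)
Bit 22: prefix='00' (no match yet)
Bit 23: prefix='000' -> emit 'o', reset
Bit 24: prefix='1' -> emit 'm', reset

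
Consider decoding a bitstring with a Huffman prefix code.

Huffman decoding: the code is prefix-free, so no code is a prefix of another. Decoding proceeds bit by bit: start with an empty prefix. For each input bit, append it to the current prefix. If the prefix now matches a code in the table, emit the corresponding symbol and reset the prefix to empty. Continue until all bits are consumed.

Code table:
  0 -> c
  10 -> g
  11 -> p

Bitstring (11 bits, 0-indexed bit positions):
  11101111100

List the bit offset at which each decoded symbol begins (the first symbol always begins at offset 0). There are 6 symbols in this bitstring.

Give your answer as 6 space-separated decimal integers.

Bit 0: prefix='1' (no match yet)
Bit 1: prefix='11' -> emit 'p', reset
Bit 2: prefix='1' (no match yet)
Bit 3: prefix='10' -> emit 'g', reset
Bit 4: prefix='1' (no match yet)
Bit 5: prefix='11' -> emit 'p', reset
Bit 6: prefix='1' (no match yet)
Bit 7: prefix='11' -> emit 'p', reset
Bit 8: prefix='1' (no match yet)
Bit 9: prefix='10' -> emit 'g', reset
Bit 10: prefix='0' -> emit 'c', reset

Answer: 0 2 4 6 8 10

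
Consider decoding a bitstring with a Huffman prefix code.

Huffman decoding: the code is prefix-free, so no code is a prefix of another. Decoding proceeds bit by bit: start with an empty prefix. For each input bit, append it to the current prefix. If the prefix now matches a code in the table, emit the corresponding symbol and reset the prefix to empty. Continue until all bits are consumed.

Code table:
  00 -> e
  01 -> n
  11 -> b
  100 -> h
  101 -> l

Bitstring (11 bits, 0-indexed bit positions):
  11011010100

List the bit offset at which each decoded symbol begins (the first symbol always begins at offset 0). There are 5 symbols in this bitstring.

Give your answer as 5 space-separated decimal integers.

Bit 0: prefix='1' (no match yet)
Bit 1: prefix='11' -> emit 'b', reset
Bit 2: prefix='0' (no match yet)
Bit 3: prefix='01' -> emit 'n', reset
Bit 4: prefix='1' (no match yet)
Bit 5: prefix='10' (no match yet)
Bit 6: prefix='101' -> emit 'l', reset
Bit 7: prefix='0' (no match yet)
Bit 8: prefix='01' -> emit 'n', reset
Bit 9: prefix='0' (no match yet)
Bit 10: prefix='00' -> emit 'e', reset

Answer: 0 2 4 7 9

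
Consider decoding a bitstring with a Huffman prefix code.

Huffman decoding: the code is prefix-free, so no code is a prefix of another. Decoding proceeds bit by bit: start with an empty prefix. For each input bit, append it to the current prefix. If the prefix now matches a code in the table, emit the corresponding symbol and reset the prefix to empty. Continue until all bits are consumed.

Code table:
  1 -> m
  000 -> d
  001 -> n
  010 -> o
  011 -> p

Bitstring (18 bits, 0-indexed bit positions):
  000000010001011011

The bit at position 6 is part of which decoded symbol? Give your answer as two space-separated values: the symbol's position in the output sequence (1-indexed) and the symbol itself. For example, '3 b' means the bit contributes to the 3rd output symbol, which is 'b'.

Answer: 3 o

Derivation:
Bit 0: prefix='0' (no match yet)
Bit 1: prefix='00' (no match yet)
Bit 2: prefix='000' -> emit 'd', reset
Bit 3: prefix='0' (no match yet)
Bit 4: prefix='00' (no match yet)
Bit 5: prefix='000' -> emit 'd', reset
Bit 6: prefix='0' (no match yet)
Bit 7: prefix='01' (no match yet)
Bit 8: prefix='010' -> emit 'o', reset
Bit 9: prefix='0' (no match yet)
Bit 10: prefix='00' (no match yet)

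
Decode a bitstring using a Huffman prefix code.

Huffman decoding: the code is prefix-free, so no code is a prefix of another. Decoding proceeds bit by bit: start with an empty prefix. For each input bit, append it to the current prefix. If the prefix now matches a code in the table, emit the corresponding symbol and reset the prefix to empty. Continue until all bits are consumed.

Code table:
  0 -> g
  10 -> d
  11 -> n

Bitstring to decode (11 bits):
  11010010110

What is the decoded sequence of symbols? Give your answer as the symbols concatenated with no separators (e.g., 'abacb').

Answer: ngdgdng

Derivation:
Bit 0: prefix='1' (no match yet)
Bit 1: prefix='11' -> emit 'n', reset
Bit 2: prefix='0' -> emit 'g', reset
Bit 3: prefix='1' (no match yet)
Bit 4: prefix='10' -> emit 'd', reset
Bit 5: prefix='0' -> emit 'g', reset
Bit 6: prefix='1' (no match yet)
Bit 7: prefix='10' -> emit 'd', reset
Bit 8: prefix='1' (no match yet)
Bit 9: prefix='11' -> emit 'n', reset
Bit 10: prefix='0' -> emit 'g', reset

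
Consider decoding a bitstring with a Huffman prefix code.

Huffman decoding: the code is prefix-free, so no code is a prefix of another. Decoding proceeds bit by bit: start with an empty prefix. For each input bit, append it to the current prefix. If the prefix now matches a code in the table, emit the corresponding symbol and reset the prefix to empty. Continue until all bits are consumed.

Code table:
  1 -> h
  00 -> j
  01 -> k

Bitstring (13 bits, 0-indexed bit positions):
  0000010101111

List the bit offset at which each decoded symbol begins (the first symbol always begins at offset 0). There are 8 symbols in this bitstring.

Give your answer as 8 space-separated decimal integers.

Bit 0: prefix='0' (no match yet)
Bit 1: prefix='00' -> emit 'j', reset
Bit 2: prefix='0' (no match yet)
Bit 3: prefix='00' -> emit 'j', reset
Bit 4: prefix='0' (no match yet)
Bit 5: prefix='01' -> emit 'k', reset
Bit 6: prefix='0' (no match yet)
Bit 7: prefix='01' -> emit 'k', reset
Bit 8: prefix='0' (no match yet)
Bit 9: prefix='01' -> emit 'k', reset
Bit 10: prefix='1' -> emit 'h', reset
Bit 11: prefix='1' -> emit 'h', reset
Bit 12: prefix='1' -> emit 'h', reset

Answer: 0 2 4 6 8 10 11 12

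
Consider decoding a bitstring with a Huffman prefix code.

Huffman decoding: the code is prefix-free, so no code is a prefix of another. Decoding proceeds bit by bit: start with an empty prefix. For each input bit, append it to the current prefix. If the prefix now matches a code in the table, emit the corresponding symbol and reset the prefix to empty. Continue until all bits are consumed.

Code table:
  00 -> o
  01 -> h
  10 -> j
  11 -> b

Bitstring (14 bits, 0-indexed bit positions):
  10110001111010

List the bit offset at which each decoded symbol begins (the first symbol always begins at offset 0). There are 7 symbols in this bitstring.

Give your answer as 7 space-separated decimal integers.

Answer: 0 2 4 6 8 10 12

Derivation:
Bit 0: prefix='1' (no match yet)
Bit 1: prefix='10' -> emit 'j', reset
Bit 2: prefix='1' (no match yet)
Bit 3: prefix='11' -> emit 'b', reset
Bit 4: prefix='0' (no match yet)
Bit 5: prefix='00' -> emit 'o', reset
Bit 6: prefix='0' (no match yet)
Bit 7: prefix='01' -> emit 'h', reset
Bit 8: prefix='1' (no match yet)
Bit 9: prefix='11' -> emit 'b', reset
Bit 10: prefix='1' (no match yet)
Bit 11: prefix='10' -> emit 'j', reset
Bit 12: prefix='1' (no match yet)
Bit 13: prefix='10' -> emit 'j', reset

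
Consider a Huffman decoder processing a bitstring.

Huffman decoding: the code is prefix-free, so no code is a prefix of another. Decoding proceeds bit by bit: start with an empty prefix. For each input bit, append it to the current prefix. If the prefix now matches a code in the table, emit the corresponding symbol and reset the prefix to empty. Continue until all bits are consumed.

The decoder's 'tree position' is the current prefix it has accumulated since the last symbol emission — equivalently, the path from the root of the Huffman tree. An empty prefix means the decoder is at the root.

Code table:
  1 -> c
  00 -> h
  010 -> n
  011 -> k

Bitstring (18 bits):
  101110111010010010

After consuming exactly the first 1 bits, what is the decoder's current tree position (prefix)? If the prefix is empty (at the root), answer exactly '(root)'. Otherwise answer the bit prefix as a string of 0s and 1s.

Answer: (root)

Derivation:
Bit 0: prefix='1' -> emit 'c', reset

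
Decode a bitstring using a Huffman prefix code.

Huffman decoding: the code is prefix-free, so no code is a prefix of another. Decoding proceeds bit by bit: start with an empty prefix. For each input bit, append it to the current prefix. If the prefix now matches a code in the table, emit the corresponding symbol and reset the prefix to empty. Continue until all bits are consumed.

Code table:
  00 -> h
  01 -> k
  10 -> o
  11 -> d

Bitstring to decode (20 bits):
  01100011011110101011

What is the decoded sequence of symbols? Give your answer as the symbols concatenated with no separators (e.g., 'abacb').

Answer: kohdkdoood

Derivation:
Bit 0: prefix='0' (no match yet)
Bit 1: prefix='01' -> emit 'k', reset
Bit 2: prefix='1' (no match yet)
Bit 3: prefix='10' -> emit 'o', reset
Bit 4: prefix='0' (no match yet)
Bit 5: prefix='00' -> emit 'h', reset
Bit 6: prefix='1' (no match yet)
Bit 7: prefix='11' -> emit 'd', reset
Bit 8: prefix='0' (no match yet)
Bit 9: prefix='01' -> emit 'k', reset
Bit 10: prefix='1' (no match yet)
Bit 11: prefix='11' -> emit 'd', reset
Bit 12: prefix='1' (no match yet)
Bit 13: prefix='10' -> emit 'o', reset
Bit 14: prefix='1' (no match yet)
Bit 15: prefix='10' -> emit 'o', reset
Bit 16: prefix='1' (no match yet)
Bit 17: prefix='10' -> emit 'o', reset
Bit 18: prefix='1' (no match yet)
Bit 19: prefix='11' -> emit 'd', reset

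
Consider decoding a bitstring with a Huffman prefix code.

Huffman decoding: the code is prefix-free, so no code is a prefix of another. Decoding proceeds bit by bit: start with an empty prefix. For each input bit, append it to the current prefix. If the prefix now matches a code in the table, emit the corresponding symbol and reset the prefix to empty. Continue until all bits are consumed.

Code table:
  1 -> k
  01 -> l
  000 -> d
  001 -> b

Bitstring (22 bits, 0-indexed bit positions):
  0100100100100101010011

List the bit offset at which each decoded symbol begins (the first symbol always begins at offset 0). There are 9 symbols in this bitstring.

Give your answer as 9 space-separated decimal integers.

Bit 0: prefix='0' (no match yet)
Bit 1: prefix='01' -> emit 'l', reset
Bit 2: prefix='0' (no match yet)
Bit 3: prefix='00' (no match yet)
Bit 4: prefix='001' -> emit 'b', reset
Bit 5: prefix='0' (no match yet)
Bit 6: prefix='00' (no match yet)
Bit 7: prefix='001' -> emit 'b', reset
Bit 8: prefix='0' (no match yet)
Bit 9: prefix='00' (no match yet)
Bit 10: prefix='001' -> emit 'b', reset
Bit 11: prefix='0' (no match yet)
Bit 12: prefix='00' (no match yet)
Bit 13: prefix='001' -> emit 'b', reset
Bit 14: prefix='0' (no match yet)
Bit 15: prefix='01' -> emit 'l', reset
Bit 16: prefix='0' (no match yet)
Bit 17: prefix='01' -> emit 'l', reset
Bit 18: prefix='0' (no match yet)
Bit 19: prefix='00' (no match yet)
Bit 20: prefix='001' -> emit 'b', reset
Bit 21: prefix='1' -> emit 'k', reset

Answer: 0 2 5 8 11 14 16 18 21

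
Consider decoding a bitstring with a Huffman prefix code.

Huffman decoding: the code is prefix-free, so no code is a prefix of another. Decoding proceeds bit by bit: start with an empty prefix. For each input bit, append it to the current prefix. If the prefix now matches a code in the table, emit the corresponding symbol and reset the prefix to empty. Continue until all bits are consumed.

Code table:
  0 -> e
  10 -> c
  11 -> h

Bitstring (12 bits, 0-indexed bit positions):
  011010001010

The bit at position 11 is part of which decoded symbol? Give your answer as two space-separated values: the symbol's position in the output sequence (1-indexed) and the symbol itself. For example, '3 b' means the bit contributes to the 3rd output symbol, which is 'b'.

Bit 0: prefix='0' -> emit 'e', reset
Bit 1: prefix='1' (no match yet)
Bit 2: prefix='11' -> emit 'h', reset
Bit 3: prefix='0' -> emit 'e', reset
Bit 4: prefix='1' (no match yet)
Bit 5: prefix='10' -> emit 'c', reset
Bit 6: prefix='0' -> emit 'e', reset
Bit 7: prefix='0' -> emit 'e', reset
Bit 8: prefix='1' (no match yet)
Bit 9: prefix='10' -> emit 'c', reset
Bit 10: prefix='1' (no match yet)
Bit 11: prefix='10' -> emit 'c', reset

Answer: 8 c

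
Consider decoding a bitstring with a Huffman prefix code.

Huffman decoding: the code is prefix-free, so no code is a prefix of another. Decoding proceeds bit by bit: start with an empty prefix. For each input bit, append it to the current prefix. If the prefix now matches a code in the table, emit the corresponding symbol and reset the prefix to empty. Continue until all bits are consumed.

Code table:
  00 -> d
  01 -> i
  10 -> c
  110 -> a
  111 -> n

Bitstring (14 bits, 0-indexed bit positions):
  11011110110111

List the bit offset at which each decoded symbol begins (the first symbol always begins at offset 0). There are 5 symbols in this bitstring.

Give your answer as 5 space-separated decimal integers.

Answer: 0 3 6 8 11

Derivation:
Bit 0: prefix='1' (no match yet)
Bit 1: prefix='11' (no match yet)
Bit 2: prefix='110' -> emit 'a', reset
Bit 3: prefix='1' (no match yet)
Bit 4: prefix='11' (no match yet)
Bit 5: prefix='111' -> emit 'n', reset
Bit 6: prefix='1' (no match yet)
Bit 7: prefix='10' -> emit 'c', reset
Bit 8: prefix='1' (no match yet)
Bit 9: prefix='11' (no match yet)
Bit 10: prefix='110' -> emit 'a', reset
Bit 11: prefix='1' (no match yet)
Bit 12: prefix='11' (no match yet)
Bit 13: prefix='111' -> emit 'n', reset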